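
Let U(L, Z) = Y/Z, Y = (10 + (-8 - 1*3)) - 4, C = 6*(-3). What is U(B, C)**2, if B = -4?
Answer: 25/324 ≈ 0.077160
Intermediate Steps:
C = -18
Y = -5 (Y = (10 + (-8 - 3)) - 4 = (10 - 11) - 4 = -1 - 4 = -5)
U(L, Z) = -5/Z
U(B, C)**2 = (-5/(-18))**2 = (-5*(-1/18))**2 = (5/18)**2 = 25/324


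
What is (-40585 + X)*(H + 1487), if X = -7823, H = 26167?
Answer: -1338674832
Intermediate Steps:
(-40585 + X)*(H + 1487) = (-40585 - 7823)*(26167 + 1487) = -48408*27654 = -1338674832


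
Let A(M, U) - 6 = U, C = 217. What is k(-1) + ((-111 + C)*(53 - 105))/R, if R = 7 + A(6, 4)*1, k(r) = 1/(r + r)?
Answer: -11041/34 ≈ -324.74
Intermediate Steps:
A(M, U) = 6 + U
k(r) = 1/(2*r)
R = 17 (R = 7 + (6 + 4)*1 = 7 + 10*1 = 7 + 10 = 17)
k(-1) + ((-111 + C)*(53 - 105))/R = (1/2)/(-1) + ((-111 + 217)*(53 - 105))/17 = (1/2)*(-1) + (106*(-52))*(1/17) = -1/2 - 5512*1/17 = -1/2 - 5512/17 = -11041/34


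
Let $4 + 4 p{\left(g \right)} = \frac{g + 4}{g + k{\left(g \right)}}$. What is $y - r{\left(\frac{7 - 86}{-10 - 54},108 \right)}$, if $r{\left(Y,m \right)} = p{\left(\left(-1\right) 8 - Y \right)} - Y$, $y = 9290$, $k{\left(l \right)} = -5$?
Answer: $\frac{541769073}{58304} \approx 9292.1$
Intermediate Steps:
$p{\left(g \right)} = -1 + \frac{4 + g}{4 \left(-5 + g\right)}$ ($p{\left(g \right)} = -1 + \frac{\left(g + 4\right) \frac{1}{g - 5}}{4} = -1 + \frac{\left(4 + g\right) \frac{1}{-5 + g}}{4} = -1 + \frac{\frac{1}{-5 + g} \left(4 + g\right)}{4} = -1 + \frac{4 + g}{4 \left(-5 + g\right)}$)
$r{\left(Y,m \right)} = - Y + \frac{3 \left(16 + Y\right)}{4 \left(-13 - Y\right)}$ ($r{\left(Y,m \right)} = \frac{3 \left(8 - \left(\left(-1\right) 8 - Y\right)\right)}{4 \left(-5 - \left(8 + Y\right)\right)} - Y = \frac{3 \left(8 - \left(-8 - Y\right)\right)}{4 \left(-5 - \left(8 + Y\right)\right)} - Y = \frac{3 \left(8 + \left(8 + Y\right)\right)}{4 \left(-13 - Y\right)} - Y = \frac{3 \left(16 + Y\right)}{4 \left(-13 - Y\right)} - Y = - Y + \frac{3 \left(16 + Y\right)}{4 \left(-13 - Y\right)}$)
$y - r{\left(\frac{7 - 86}{-10 - 54},108 \right)} = 9290 - \frac{-12 - \left(\frac{7 - 86}{-10 - 54}\right)^{2} - \frac{55 \frac{7 - 86}{-10 - 54}}{4}}{13 + \frac{7 - 86}{-10 - 54}} = 9290 - \frac{-12 - \left(- \frac{79}{-64}\right)^{2} - \frac{55 \left(- \frac{79}{-64}\right)}{4}}{13 - \frac{79}{-64}} = 9290 - \frac{-12 - \left(\left(-79\right) \left(- \frac{1}{64}\right)\right)^{2} - \frac{55 \left(\left(-79\right) \left(- \frac{1}{64}\right)\right)}{4}}{13 - - \frac{79}{64}} = 9290 - \frac{-12 - \left(\frac{79}{64}\right)^{2} - \frac{4345}{256}}{13 + \frac{79}{64}} = 9290 - \frac{-12 - \frac{6241}{4096} - \frac{4345}{256}}{\frac{911}{64}} = 9290 - \frac{64 \left(-12 - \frac{6241}{4096} - \frac{4345}{256}\right)}{911} = 9290 - \frac{64}{911} \left(- \frac{124913}{4096}\right) = 9290 - - \frac{124913}{58304} = 9290 + \frac{124913}{58304} = \frac{541769073}{58304}$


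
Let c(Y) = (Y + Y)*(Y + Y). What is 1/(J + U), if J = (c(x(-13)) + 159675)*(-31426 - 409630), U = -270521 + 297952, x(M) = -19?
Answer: -1/71062474233 ≈ -1.4072e-11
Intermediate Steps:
U = 27431
c(Y) = 4*Y² (c(Y) = (2*Y)*(2*Y) = 4*Y²)
J = -71062501664 (J = (4*(-19)² + 159675)*(-31426 - 409630) = (4*361 + 159675)*(-441056) = (1444 + 159675)*(-441056) = 161119*(-441056) = -71062501664)
1/(J + U) = 1/(-71062501664 + 27431) = 1/(-71062474233) = -1/71062474233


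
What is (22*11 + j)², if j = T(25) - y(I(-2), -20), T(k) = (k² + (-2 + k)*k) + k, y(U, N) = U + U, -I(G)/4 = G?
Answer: 2105401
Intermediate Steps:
I(G) = -4*G
y(U, N) = 2*U
T(k) = k + k² + k*(-2 + k) (T(k) = (k² + k*(-2 + k)) + k = k + k² + k*(-2 + k))
j = 1209 (j = 25*(-1 + 2*25) - 2*(-4*(-2)) = 25*(-1 + 50) - 2*8 = 25*49 - 1*16 = 1225 - 16 = 1209)
(22*11 + j)² = (22*11 + 1209)² = (242 + 1209)² = 1451² = 2105401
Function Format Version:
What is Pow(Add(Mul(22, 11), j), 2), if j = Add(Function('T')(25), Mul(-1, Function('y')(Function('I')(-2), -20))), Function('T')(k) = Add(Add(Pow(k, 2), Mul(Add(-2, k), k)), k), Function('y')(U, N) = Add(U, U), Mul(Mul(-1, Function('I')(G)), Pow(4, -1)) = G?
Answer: 2105401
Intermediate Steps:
Function('I')(G) = Mul(-4, G)
Function('y')(U, N) = Mul(2, U)
Function('T')(k) = Add(k, Pow(k, 2), Mul(k, Add(-2, k))) (Function('T')(k) = Add(Add(Pow(k, 2), Mul(k, Add(-2, k))), k) = Add(k, Pow(k, 2), Mul(k, Add(-2, k))))
j = 1209 (j = Add(Mul(25, Add(-1, Mul(2, 25))), Mul(-1, Mul(2, Mul(-4, -2)))) = Add(Mul(25, Add(-1, 50)), Mul(-1, Mul(2, 8))) = Add(Mul(25, 49), Mul(-1, 16)) = Add(1225, -16) = 1209)
Pow(Add(Mul(22, 11), j), 2) = Pow(Add(Mul(22, 11), 1209), 2) = Pow(Add(242, 1209), 2) = Pow(1451, 2) = 2105401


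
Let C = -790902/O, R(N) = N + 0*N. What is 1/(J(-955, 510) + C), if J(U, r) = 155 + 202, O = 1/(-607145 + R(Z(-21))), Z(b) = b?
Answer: 1/480208804089 ≈ 2.0824e-12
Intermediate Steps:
R(N) = N (R(N) = N + 0 = N)
O = -1/607166 (O = 1/(-607145 - 21) = 1/(-607166) = -1/607166 ≈ -1.6470e-6)
J(U, r) = 357
C = 480208803732 (C = -790902/(-1/607166) = -790902*(-607166) = 480208803732)
1/(J(-955, 510) + C) = 1/(357 + 480208803732) = 1/480208804089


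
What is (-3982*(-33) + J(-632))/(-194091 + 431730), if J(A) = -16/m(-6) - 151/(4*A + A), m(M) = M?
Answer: 1245754613/2252817720 ≈ 0.55298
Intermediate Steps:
J(A) = 8/3 - 151/(5*A) (J(A) = -16/(-6) - 151/(4*A + A) = -16*(-⅙) - 151*1/(5*A) = 8/3 - 151/(5*A))
(-3982*(-33) + J(-632))/(-194091 + 431730) = (-3982*(-33) + (1/15)*(-453 + 40*(-632))/(-632))/(-194091 + 431730) = (131406 + (1/15)*(-1/632)*(-453 - 25280))/237639 = (131406 + (1/15)*(-1/632)*(-25733))*(1/237639) = (131406 + 25733/9480)*(1/237639) = (1245754613/9480)*(1/237639) = 1245754613/2252817720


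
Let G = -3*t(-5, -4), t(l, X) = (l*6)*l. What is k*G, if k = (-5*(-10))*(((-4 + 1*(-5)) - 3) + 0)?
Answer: 270000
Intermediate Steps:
t(l, X) = 6*l**2 (t(l, X) = (6*l)*l = 6*l**2)
G = -450 (G = -18*(-5)**2 = -18*25 = -3*150 = -450)
k = -600 (k = 50*(((-4 - 5) - 3) + 0) = 50*((-9 - 3) + 0) = 50*(-12 + 0) = 50*(-12) = -600)
k*G = -600*(-450) = 270000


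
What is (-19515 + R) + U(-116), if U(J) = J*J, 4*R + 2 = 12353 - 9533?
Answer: -10709/2 ≈ -5354.5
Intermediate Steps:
R = 1409/2 (R = -½ + (12353 - 9533)/4 = -½ + (¼)*2820 = -½ + 705 = 1409/2 ≈ 704.50)
U(J) = J²
(-19515 + R) + U(-116) = (-19515 + 1409/2) + (-116)² = -37621/2 + 13456 = -10709/2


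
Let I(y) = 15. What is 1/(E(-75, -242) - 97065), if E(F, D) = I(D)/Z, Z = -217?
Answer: -217/21063120 ≈ -1.0302e-5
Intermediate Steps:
E(F, D) = -15/217 (E(F, D) = 15/(-217) = 15*(-1/217) = -15/217)
1/(E(-75, -242) - 97065) = 1/(-15/217 - 97065) = 1/(-21063120/217) = -217/21063120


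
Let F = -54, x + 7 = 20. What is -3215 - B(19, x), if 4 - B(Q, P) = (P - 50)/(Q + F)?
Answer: -112628/35 ≈ -3217.9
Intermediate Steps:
x = 13 (x = -7 + 20 = 13)
B(Q, P) = 4 - (-50 + P)/(-54 + Q) (B(Q, P) = 4 - (P - 50)/(Q - 54) = 4 - (-50 + P)/(-54 + Q))
-3215 - B(19, x) = -3215 - (-166 - 1*13 + 4*19)/(-54 + 19) = -3215 - (-166 - 13 + 76)/(-35) = -3215 - (-1)*(-103)/35 = -3215 - 1*103/35 = -3215 - 103/35 = -112628/35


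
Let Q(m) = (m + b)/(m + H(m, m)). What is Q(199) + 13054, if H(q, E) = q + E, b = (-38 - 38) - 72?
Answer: 2597763/199 ≈ 13054.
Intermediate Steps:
b = -148 (b = -76 - 72 = -148)
H(q, E) = E + q
Q(m) = (-148 + m)/(3*m) (Q(m) = (m - 148)/(m + (m + m)) = (-148 + m)/(m + 2*m) = (-148 + m)/((3*m)) = (-148 + m)*(1/(3*m)) = (-148 + m)/(3*m))
Q(199) + 13054 = (⅓)*(-148 + 199)/199 + 13054 = (⅓)*(1/199)*51 + 13054 = 17/199 + 13054 = 2597763/199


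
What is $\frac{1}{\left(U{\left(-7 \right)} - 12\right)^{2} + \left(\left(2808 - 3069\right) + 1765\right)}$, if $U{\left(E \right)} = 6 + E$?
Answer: $\frac{1}{1673} \approx 0.00059773$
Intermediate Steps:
$\frac{1}{\left(U{\left(-7 \right)} - 12\right)^{2} + \left(\left(2808 - 3069\right) + 1765\right)} = \frac{1}{\left(\left(6 - 7\right) - 12\right)^{2} + \left(\left(2808 - 3069\right) + 1765\right)} = \frac{1}{\left(-1 - 12\right)^{2} + \left(-261 + 1765\right)} = \frac{1}{\left(-13\right)^{2} + 1504} = \frac{1}{169 + 1504} = \frac{1}{1673}$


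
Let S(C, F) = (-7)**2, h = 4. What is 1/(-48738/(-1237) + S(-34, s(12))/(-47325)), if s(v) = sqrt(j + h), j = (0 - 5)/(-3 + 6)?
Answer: 58541025/2306465237 ≈ 0.025381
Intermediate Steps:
j = -5/3 ≈ -1.6667
s(v) = sqrt(21)/3 (s(v) = sqrt(-5/3 + 4) = sqrt(7/3) = sqrt(21)/3)
S(C, F) = 49
1/(-48738/(-1237) + S(-34, s(12))/(-47325)) = 1/(-48738/(-1237) + 49/(-47325)) = 1/(-48738*(-1/1237) + 49*(-1/47325)) = 1/(48738/1237 - 49/47325) = 1/(2306465237/58541025) = 58541025/2306465237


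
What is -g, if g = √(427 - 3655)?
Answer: -2*I*√807 ≈ -56.815*I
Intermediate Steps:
g = 2*I*√807 (g = √(-3228) = 2*I*√807 ≈ 56.815*I)
-g = -2*I*√807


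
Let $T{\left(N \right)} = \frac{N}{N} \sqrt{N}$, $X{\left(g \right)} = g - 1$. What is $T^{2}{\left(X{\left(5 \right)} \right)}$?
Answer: $4$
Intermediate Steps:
$X{\left(g \right)} = -1 + g$ ($X{\left(g \right)} = g - 1 = -1 + g$)
$T{\left(N \right)} = \sqrt{N}$ ($T{\left(N \right)} = 1 \sqrt{N} = \sqrt{N}$)
$T^{2}{\left(X{\left(5 \right)} \right)} = \left(\sqrt{-1 + 5}\right)^{2} = \left(\sqrt{4}\right)^{2} = 2^{2} = 4$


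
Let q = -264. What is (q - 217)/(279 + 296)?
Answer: -481/575 ≈ -0.83652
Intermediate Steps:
(q - 217)/(279 + 296) = (-264 - 217)/(279 + 296) = -481/575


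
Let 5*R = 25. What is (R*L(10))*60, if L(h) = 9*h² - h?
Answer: 267000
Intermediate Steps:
R = 5 (R = (⅕)*25 = 5)
L(h) = -h + 9*h²
(R*L(10))*60 = (5*(10*(-1 + 9*10)))*60 = (5*(10*(-1 + 90)))*60 = (5*(10*89))*60 = (5*890)*60 = 4450*60 = 267000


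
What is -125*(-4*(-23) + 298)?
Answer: -48750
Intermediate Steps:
-125*(-4*(-23) + 298) = -125*(92 + 298) = -125*390 = -48750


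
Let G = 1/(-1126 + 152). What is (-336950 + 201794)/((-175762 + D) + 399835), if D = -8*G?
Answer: -65820972/109123555 ≈ -0.60318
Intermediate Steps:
G = -1/974 (G = 1/(-974) = -1/974 ≈ -0.0010267)
D = 4/487 (D = -8*(-1/974) = 4/487 ≈ 0.0082135)
(-336950 + 201794)/((-175762 + D) + 399835) = (-336950 + 201794)/((-175762 + 4/487) + 399835) = -135156/(-85596090/487 + 399835) = -135156/109123555/487 = -135156*487/109123555 = -65820972/109123555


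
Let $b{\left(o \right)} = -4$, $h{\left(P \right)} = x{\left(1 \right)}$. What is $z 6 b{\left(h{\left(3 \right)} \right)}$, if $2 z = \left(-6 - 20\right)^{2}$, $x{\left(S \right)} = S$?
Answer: $-8112$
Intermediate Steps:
$h{\left(P \right)} = 1$
$z = 338$ ($z = \frac{\left(-6 - 20\right)^{2}}{2} = \frac{\left(-26\right)^{2}}{2} = \frac{1}{2} \cdot 676 = 338$)
$z 6 b{\left(h{\left(3 \right)} \right)} = 338 \cdot 6 \left(-4\right) = 338 \left(-24\right) = -8112$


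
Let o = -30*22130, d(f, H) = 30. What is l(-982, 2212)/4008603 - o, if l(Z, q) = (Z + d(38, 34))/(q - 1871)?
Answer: 907507232308748/1366933623 ≈ 6.6390e+5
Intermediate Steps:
o = -663900
l(Z, q) = (30 + Z)/(-1871 + q) (l(Z, q) = (Z + 30)/(q - 1871) = (30 + Z)/(-1871 + q))
l(-982, 2212)/4008603 - o = ((30 - 982)/(-1871 + 2212))/4008603 - 1*(-663900) = (-952/341)*(1/4008603) + 663900 = ((1/341)*(-952))*(1/4008603) + 663900 = -952/341*1/4008603 + 663900 = -952/1366933623 + 663900 = 907507232308748/1366933623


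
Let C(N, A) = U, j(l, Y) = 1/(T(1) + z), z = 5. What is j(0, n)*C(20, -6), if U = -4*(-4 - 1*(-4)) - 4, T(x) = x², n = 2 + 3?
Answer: -⅔ ≈ -0.66667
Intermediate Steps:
n = 5
j(l, Y) = ⅙ (j(l, Y) = 1/(1² + 5) = 1/(1 + 5) = 1/6 = ⅙)
U = -4 (U = -4*(-4 + 4) - 4 = -4*0 - 4 = 0 - 4 = -4)
C(N, A) = -4
j(0, n)*C(20, -6) = (⅙)*(-4) = -⅔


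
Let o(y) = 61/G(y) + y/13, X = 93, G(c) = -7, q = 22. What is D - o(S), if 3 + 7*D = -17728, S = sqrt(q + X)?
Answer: -17670/7 - sqrt(115)/13 ≈ -2525.1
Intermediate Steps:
S = sqrt(115) (S = sqrt(22 + 93) = sqrt(115) ≈ 10.724)
o(y) = -61/7 + y/13 (o(y) = 61/(-7) + y/13 = 61*(-1/7) + y*(1/13) = -61/7 + y/13)
D = -2533 (D = -3/7 + (1/7)*(-17728) = -3/7 - 17728/7 = -2533)
D - o(S) = -2533 - (-61/7 + sqrt(115)/13) = -2533 + (61/7 - sqrt(115)/13) = -17670/7 - sqrt(115)/13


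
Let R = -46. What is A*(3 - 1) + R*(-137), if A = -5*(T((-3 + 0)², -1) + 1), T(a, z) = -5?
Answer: 6342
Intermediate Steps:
A = 20 (A = -5*(-5 + 1) = -5*(-4) = 20)
A*(3 - 1) + R*(-137) = 20*(3 - 1) - 46*(-137) = 20*2 + 6302 = 40 + 6302 = 6342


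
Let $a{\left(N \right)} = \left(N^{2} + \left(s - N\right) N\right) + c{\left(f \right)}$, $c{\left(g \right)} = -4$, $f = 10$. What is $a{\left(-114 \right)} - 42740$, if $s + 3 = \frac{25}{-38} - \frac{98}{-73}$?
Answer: $- \frac{3101043}{73} \approx -42480.0$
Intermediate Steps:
$s = - \frac{6423}{2774}$ ($s = -3 + \left(\frac{25}{-38} - \frac{98}{-73}\right) = -3 + \left(25 \left(- \frac{1}{38}\right) - - \frac{98}{73}\right) = -3 + \left(- \frac{25}{38} + \frac{98}{73}\right) = -3 + \frac{1899}{2774} = - \frac{6423}{2774} \approx -2.3154$)
$a{\left(N \right)} = -4 + N^{2} + N \left(- \frac{6423}{2774} - N\right)$ ($a{\left(N \right)} = \left(N^{2} + \left(- \frac{6423}{2774} - N\right) N\right) - 4 = \left(N^{2} + N \left(- \frac{6423}{2774} - N\right)\right) - 4 = -4 + N^{2} + N \left(- \frac{6423}{2774} - N\right)$)
$a{\left(-114 \right)} - 42740 = \left(-4 - - \frac{19269}{73}\right) - 42740 = \left(-4 + \frac{19269}{73}\right) - 42740 = \frac{18977}{73} - 42740 = - \frac{3101043}{73}$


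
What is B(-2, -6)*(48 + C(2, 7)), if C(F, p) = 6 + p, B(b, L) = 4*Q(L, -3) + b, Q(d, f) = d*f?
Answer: 4270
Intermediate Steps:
B(b, L) = b - 12*L (B(b, L) = 4*(L*(-3)) + b = 4*(-3*L) + b = -12*L + b = b - 12*L)
B(-2, -6)*(48 + C(2, 7)) = (-2 - 12*(-6))*(48 + (6 + 7)) = (-2 + 72)*(48 + 13) = 70*61 = 4270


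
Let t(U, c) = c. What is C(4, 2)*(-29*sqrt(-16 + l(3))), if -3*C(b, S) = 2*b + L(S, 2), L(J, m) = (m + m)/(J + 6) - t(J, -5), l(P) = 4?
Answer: 261*I*sqrt(3) ≈ 452.07*I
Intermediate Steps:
L(J, m) = 5 + 2*m/(6 + J) (L(J, m) = (m + m)/(J + 6) - 1*(-5) = (2*m)/(6 + J) + 5 = 2*m/(6 + J) + 5 = 5 + 2*m/(6 + J))
C(b, S) = -2*b/3 - (34 + 5*S)/(3*(6 + S)) (C(b, S) = -(2*b + (30 + 2*2 + 5*S)/(6 + S))/3 = -(2*b + (30 + 4 + 5*S)/(6 + S))/3 = -(2*b + (34 + 5*S)/(6 + S))/3 = -2*b/3 - (34 + 5*S)/(3*(6 + S)))
C(4, 2)*(-29*sqrt(-16 + l(3))) = ((-34 - 5*2 - 2*4*(6 + 2))/(3*(6 + 2)))*(-29*sqrt(-16 + 4)) = ((1/3)*(-34 - 10 - 2*4*8)/8)*(-58*I*sqrt(3)) = ((1/3)*(1/8)*(-34 - 10 - 64))*(-58*I*sqrt(3)) = ((1/3)*(1/8)*(-108))*(-58*I*sqrt(3)) = -(-261)*I*sqrt(3) = 261*I*sqrt(3)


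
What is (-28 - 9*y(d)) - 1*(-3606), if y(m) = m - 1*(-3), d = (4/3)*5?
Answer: 3491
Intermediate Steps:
d = 20/3 (d = (4*(1/3))*5 = (4/3)*5 = 20/3 ≈ 6.6667)
y(m) = 3 + m (y(m) = m + 3 = 3 + m)
(-28 - 9*y(d)) - 1*(-3606) = (-28 - 9*(3 + 20/3)) - 1*(-3606) = (-28 - 9*29/3) + 3606 = (-28 - 87) + 3606 = -115 + 3606 = 3491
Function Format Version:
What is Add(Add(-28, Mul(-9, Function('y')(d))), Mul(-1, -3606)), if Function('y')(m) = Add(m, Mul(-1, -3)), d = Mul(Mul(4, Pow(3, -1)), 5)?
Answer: 3491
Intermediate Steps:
d = Rational(20, 3) (d = Mul(Mul(4, Rational(1, 3)), 5) = Mul(Rational(4, 3), 5) = Rational(20, 3) ≈ 6.6667)
Function('y')(m) = Add(3, m) (Function('y')(m) = Add(m, 3) = Add(3, m))
Add(Add(-28, Mul(-9, Function('y')(d))), Mul(-1, -3606)) = Add(Add(-28, Mul(-9, Add(3, Rational(20, 3)))), Mul(-1, -3606)) = Add(Add(-28, Mul(-9, Rational(29, 3))), 3606) = Add(Add(-28, -87), 3606) = Add(-115, 3606) = 3491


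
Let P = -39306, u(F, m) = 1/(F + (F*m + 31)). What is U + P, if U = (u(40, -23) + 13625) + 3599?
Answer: -18747619/849 ≈ -22082.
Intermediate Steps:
u(F, m) = 1/(31 + F + F*m) (u(F, m) = 1/(F + (31 + F*m)) = 1/(31 + F + F*m))
U = 14623175/849 (U = (1/(31 + 40 + 40*(-23)) + 13625) + 3599 = (1/(31 + 40 - 920) + 13625) + 3599 = (1/(-849) + 13625) + 3599 = (-1/849 + 13625) + 3599 = 11567624/849 + 3599 = 14623175/849 ≈ 17224.)
U + P = 14623175/849 - 39306 = -18747619/849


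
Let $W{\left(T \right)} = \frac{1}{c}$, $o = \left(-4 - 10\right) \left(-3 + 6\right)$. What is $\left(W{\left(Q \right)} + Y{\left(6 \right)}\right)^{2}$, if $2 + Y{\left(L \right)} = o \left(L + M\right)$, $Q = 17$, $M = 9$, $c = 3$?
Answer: $\frac{3591025}{9} \approx 3.99 \cdot 10^{5}$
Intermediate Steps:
$o = -42$ ($o = \left(-14\right) 3 = -42$)
$Y{\left(L \right)} = -380 - 42 L$ ($Y{\left(L \right)} = -2 - 42 \left(L + 9\right) = -2 - 42 \left(9 + L\right) = -2 - \left(378 + 42 L\right) = -380 - 42 L$)
$W{\left(T \right)} = \frac{1}{3}$
$\left(W{\left(Q \right)} + Y{\left(6 \right)}\right)^{2} = \left(\frac{1}{3} - 632\right)^{2} = \left(- \frac{1895}{3}\right)^{2} = \frac{3591025}{9}$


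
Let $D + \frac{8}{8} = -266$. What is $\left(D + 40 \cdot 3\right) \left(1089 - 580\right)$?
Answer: $-74823$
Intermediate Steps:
$D = -267$ ($D = -1 - 266 = -267$)
$\left(D + 40 \cdot 3\right) \left(1089 - 580\right) = \left(-267 + 40 \cdot 3\right) \left(1089 - 580\right) = \left(-267 + 120\right) 509 = \left(-147\right) 509 = -74823$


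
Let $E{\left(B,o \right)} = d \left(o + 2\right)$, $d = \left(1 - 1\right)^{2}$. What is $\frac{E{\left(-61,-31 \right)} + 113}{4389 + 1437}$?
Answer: $\frac{113}{5826} \approx 0.019396$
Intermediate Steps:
$d = 0$ ($d = 0^{2} = 0$)
$E{\left(B,o \right)} = 0$ ($E{\left(B,o \right)} = 0 \left(o + 2\right) = 0 \left(2 + o\right) = 0$)
$\frac{E{\left(-61,-31 \right)} + 113}{4389 + 1437} = \frac{0 + 113}{4389 + 1437} = \frac{113}{5826}$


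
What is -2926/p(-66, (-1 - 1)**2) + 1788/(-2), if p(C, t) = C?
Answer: -2549/3 ≈ -849.67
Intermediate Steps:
-2926/p(-66, (-1 - 1)**2) + 1788/(-2) = -2926/(-66) + 1788/(-2) = -2926*(-1/66) + 1788*(-1/2) = 133/3 - 894 = -2549/3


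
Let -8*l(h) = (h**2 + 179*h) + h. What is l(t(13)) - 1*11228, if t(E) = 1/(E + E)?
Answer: -60725705/5408 ≈ -11229.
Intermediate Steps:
t(E) = 1/(2*E)
l(h) = -45*h/2 - h**2/8 (l(h) = -((h**2 + 179*h) + h)/8 = -(h**2 + 180*h)/8 = -45*h/2 - h**2/8)
l(t(13)) - 1*11228 = -(1/2)/13*(180 + (1/2)/13)/8 - 1*11228 = -(1/2)*(1/13)*(180 + (1/2)*(1/13))/8 - 11228 = -1/8*1/26*(180 + 1/26) - 11228 = -1/8*1/26*4681/26 - 11228 = -4681/5408 - 11228 = -60725705/5408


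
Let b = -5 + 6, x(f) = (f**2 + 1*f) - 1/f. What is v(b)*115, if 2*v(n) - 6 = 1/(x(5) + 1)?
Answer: 106835/308 ≈ 346.87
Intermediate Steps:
x(f) = f + f**2 - 1/f (x(f) = (f**2 + f) - 1/f = (f + f**2) - 1/f = f + f**2 - 1/f)
b = 1
v(n) = 929/308 (v(n) = 3 + 1/(2*((5 + 5**2 - 1/5) + 1)) = 3 + 1/(2*((5 + 25 - 1*1/5) + 1)) = 3 + 1/(2*((5 + 25 - 1/5) + 1)) = 3 + 1/(2*(149/5 + 1)) = 3 + 1/(2*(154/5)) = 3 + (1/2)*(5/154) = 3 + 5/308 = 929/308)
v(b)*115 = (929/308)*115 = 106835/308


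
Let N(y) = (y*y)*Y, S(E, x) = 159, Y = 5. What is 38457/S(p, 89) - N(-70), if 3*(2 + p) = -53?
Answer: -1285681/53 ≈ -24258.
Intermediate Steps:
p = -59/3 (p = -2 + (⅓)*(-53) = -2 - 53/3 = -59/3 ≈ -19.667)
N(y) = 5*y² (N(y) = (y*y)*5 = y²*5 = 5*y²)
38457/S(p, 89) - N(-70) = 38457/159 - 5*(-70)² = 38457*(1/159) - 5*4900 = 12819/53 - 1*24500 = 12819/53 - 24500 = -1285681/53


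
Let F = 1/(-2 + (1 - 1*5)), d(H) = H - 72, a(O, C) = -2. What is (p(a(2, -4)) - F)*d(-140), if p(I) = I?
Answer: 1166/3 ≈ 388.67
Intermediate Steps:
d(H) = -72 + H
F = -⅙ (F = 1/(-2 + (1 - 5)) = 1/(-2 - 4) = 1/(-6) = -⅙ ≈ -0.16667)
(p(a(2, -4)) - F)*d(-140) = (-2 - 1*(-⅙))*(-72 - 140) = (-2 + ⅙)*(-212) = -11/6*(-212) = 1166/3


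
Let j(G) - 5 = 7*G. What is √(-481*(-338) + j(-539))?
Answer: √158810 ≈ 398.51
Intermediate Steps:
j(G) = 5 + 7*G
√(-481*(-338) + j(-539)) = √(-481*(-338) + (5 + 7*(-539))) = √(162578 + (5 - 3773)) = √(162578 - 3768) = √158810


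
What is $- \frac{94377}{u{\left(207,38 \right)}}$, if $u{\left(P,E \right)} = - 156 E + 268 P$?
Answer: $- \frac{31459}{16516} \approx -1.9048$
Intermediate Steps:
$- \frac{94377}{u{\left(207,38 \right)}} = - \frac{94377}{\left(-156\right) 38 + 268 \cdot 207} = - \frac{94377}{-5928 + 55476} = - \frac{94377}{49548} = \left(-94377\right) \frac{1}{49548} = - \frac{31459}{16516}$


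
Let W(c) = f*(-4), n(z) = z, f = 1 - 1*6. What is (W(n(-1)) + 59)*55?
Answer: 4345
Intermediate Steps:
f = -5 (f = 1 - 6 = -5)
W(c) = 20 (W(c) = -5*(-4) = 20)
(W(n(-1)) + 59)*55 = (20 + 59)*55 = 79*55 = 4345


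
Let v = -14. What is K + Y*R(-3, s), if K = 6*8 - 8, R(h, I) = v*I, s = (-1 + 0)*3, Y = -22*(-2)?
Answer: 1888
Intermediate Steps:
Y = 44
s = -3 (s = -1*3 = -3)
R(h, I) = -14*I
K = 40 (K = 48 - 8 = 40)
K + Y*R(-3, s) = 40 + 44*(-14*(-3)) = 40 + 44*42 = 40 + 1848 = 1888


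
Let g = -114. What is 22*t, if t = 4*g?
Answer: -10032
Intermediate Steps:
t = -456 (t = 4*(-114) = -456)
22*t = 22*(-456) = -10032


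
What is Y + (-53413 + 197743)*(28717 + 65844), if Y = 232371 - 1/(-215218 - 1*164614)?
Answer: 5184031269167833/379832 ≈ 1.3648e+10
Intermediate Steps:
Y = 88261941673/379832 (Y = 232371 - 1/(-215218 - 164614) = 232371 - 1/(-379832) = 232371 - 1*(-1/379832) = 232371 + 1/379832 = 88261941673/379832 ≈ 2.3237e+5)
Y + (-53413 + 197743)*(28717 + 65844) = 88261941673/379832 + (-53413 + 197743)*(28717 + 65844) = 88261941673/379832 + 144330*94561 = 88261941673/379832 + 13647989130 = 5184031269167833/379832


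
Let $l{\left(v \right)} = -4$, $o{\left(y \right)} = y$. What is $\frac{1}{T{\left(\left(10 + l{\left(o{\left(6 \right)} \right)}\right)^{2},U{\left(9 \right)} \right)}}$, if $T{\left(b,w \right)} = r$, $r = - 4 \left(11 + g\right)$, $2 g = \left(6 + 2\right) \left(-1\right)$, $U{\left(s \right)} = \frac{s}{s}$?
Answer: $- \frac{1}{28} \approx -0.035714$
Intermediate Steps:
$U{\left(s \right)} = 1$
$g = -4$ ($g = \frac{\left(6 + 2\right) \left(-1\right)}{2} = \frac{8 \left(-1\right)}{2} = \frac{1}{2} \left(-8\right) = -4$)
$r = -28$ ($r = - 4 \left(11 - 4\right) = \left(-4\right) 7 = -28$)
$T{\left(b,w \right)} = -28$
$\frac{1}{T{\left(\left(10 + l{\left(o{\left(6 \right)} \right)}\right)^{2},U{\left(9 \right)} \right)}} = \frac{1}{-28} = - \frac{1}{28}$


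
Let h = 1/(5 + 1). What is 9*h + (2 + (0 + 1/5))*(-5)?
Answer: -19/2 ≈ -9.5000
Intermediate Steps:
h = 1/6 ≈ 0.16667
9*h + (2 + (0 + 1/5))*(-5) = 9*(1/6) + (2 + (0 + 1/5))*(-5) = 3/2 + (2 + (0 + 1/5))*(-5) = 3/2 + (2 + 1/5)*(-5) = 3/2 + (11/5)*(-5) = 3/2 - 11 = -19/2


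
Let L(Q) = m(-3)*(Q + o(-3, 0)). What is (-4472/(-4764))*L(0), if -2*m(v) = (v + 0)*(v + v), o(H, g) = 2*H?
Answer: 20124/397 ≈ 50.690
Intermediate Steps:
m(v) = -v² (m(v) = -(v + 0)*(v + v)/2 = -v*2*v/2 = -v²)
L(Q) = 54 - 9*Q (L(Q) = (-1*(-3)²)*(Q + 2*(-3)) = (-1*9)*(Q - 6) = -9*(-6 + Q) = 54 - 9*Q)
(-4472/(-4764))*L(0) = (-4472/(-4764))*(54 - 9*0) = (-4472*(-1/4764))*(54 + 0) = (1118/1191)*54 = 20124/397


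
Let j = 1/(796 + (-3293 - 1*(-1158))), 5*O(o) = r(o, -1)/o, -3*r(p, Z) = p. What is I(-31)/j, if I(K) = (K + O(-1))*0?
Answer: 0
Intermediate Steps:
r(p, Z) = -p/3
O(o) = -1/15 (O(o) = ((-o/3)/o)/5 = (⅕)*(-⅓) = -1/15)
j = -1/1339 (j = 1/(796 + (-3293 + 1158)) = 1/(796 - 2135) = 1/(-1339) = -1/1339 ≈ -0.00074683)
I(K) = 0 (I(K) = (K - 1/15)*0 = (-1/15 + K)*0 = 0)
I(-31)/j = 0/(-1/1339) = 0*(-1339) = 0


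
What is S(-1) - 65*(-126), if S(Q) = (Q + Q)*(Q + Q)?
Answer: 8194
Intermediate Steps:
S(Q) = 4*Q² (S(Q) = (2*Q)*(2*Q) = 4*Q²)
S(-1) - 65*(-126) = 4*(-1)² - 65*(-126) = 4*1 + 8190 = 4 + 8190 = 8194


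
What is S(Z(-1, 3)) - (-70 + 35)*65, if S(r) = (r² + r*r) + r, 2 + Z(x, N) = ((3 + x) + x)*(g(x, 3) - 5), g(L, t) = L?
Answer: 2395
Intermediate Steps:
Z(x, N) = -2 + (-5 + x)*(3 + 2*x) (Z(x, N) = -2 + ((3 + x) + x)*(x - 5) = -2 + (3 + 2*x)*(-5 + x) = -2 + (-5 + x)*(3 + 2*x))
S(r) = r + 2*r² (S(r) = (r² + r²) + r = 2*r² + r = r + 2*r²)
S(Z(-1, 3)) - (-70 + 35)*65 = (-17 - 7*(-1) + 2*(-1)²)*(1 + 2*(-17 - 7*(-1) + 2*(-1)²)) - (-70 + 35)*65 = (-17 + 7 + 2*1)*(1 + 2*(-17 + 7 + 2*1)) - (-35)*65 = (-17 + 7 + 2)*(1 + 2*(-17 + 7 + 2)) - 1*(-2275) = -8*(1 + 2*(-8)) + 2275 = -8*(1 - 16) + 2275 = -8*(-15) + 2275 = 120 + 2275 = 2395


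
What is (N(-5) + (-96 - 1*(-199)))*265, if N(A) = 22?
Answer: 33125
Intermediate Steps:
(N(-5) + (-96 - 1*(-199)))*265 = (22 + (-96 - 1*(-199)))*265 = (22 + (-96 + 199))*265 = (22 + 103)*265 = 125*265 = 33125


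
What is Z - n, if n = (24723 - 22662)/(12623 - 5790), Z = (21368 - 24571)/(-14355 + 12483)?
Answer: 18027907/12791376 ≈ 1.4094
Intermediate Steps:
Z = 3203/1872 (Z = -3203/(-1872) = -3203*(-1/1872) = 3203/1872 ≈ 1.7110)
n = 2061/6833 ≈ 0.30162
Z - n = 3203/1872 - 1*2061/6833 = 3203/1872 - 2061/6833 = 18027907/12791376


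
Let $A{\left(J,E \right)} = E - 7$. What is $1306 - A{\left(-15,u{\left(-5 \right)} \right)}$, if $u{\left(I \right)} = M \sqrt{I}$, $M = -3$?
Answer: $1313 + 3 i \sqrt{5} \approx 1313.0 + 6.7082 i$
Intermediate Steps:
$u{\left(I \right)} = - 3 \sqrt{I}$
$A{\left(J,E \right)} = -7 + E$
$1306 - A{\left(-15,u{\left(-5 \right)} \right)} = 1306 - \left(-7 - 3 \sqrt{-5}\right) = 1306 - \left(-7 - 3 i \sqrt{5}\right) = 1306 + \left(7 + 3 i \sqrt{5}\right) = 1313 + 3 i \sqrt{5}$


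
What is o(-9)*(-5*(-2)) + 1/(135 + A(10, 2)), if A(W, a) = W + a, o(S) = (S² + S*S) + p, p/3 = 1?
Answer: 242551/147 ≈ 1650.0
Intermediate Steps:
p = 3 (p = 3*1 = 3)
o(S) = 3 + 2*S² (o(S) = (S² + S*S) + 3 = (S² + S²) + 3 = 2*S² + 3 = 3 + 2*S²)
o(-9)*(-5*(-2)) + 1/(135 + A(10, 2)) = (3 + 2*(-9)²)*(-5*(-2)) + 1/(135 + (10 + 2)) = (3 + 2*81)*10 + 1/(135 + 12) = (3 + 162)*10 + 1/147 = 165*10 + 1/147 = 1650 + 1/147 = 242551/147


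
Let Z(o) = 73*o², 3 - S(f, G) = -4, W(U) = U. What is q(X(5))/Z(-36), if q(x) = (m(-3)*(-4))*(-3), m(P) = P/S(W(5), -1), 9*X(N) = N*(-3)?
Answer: -1/18396 ≈ -5.4360e-5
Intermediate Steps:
X(N) = -N/3 (X(N) = (N*(-3))/9 = (-3*N)/9 = -N/3)
S(f, G) = 7 (S(f, G) = 3 - 1*(-4) = 3 + 4 = 7)
m(P) = P/7
q(x) = -36/7 (q(x) = (((⅐)*(-3))*(-4))*(-3) = -3/7*(-4)*(-3) = (12/7)*(-3) = -36/7)
q(X(5))/Z(-36) = -36/(7*(73*(-36)²)) = -36/(7*(73*1296)) = -36/7/94608 = -36/7*1/94608 = -1/18396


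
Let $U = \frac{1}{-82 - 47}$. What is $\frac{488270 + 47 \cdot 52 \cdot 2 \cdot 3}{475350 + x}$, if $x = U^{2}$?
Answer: $\frac{8369324694}{7910299351} \approx 1.058$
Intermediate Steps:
$U = - \frac{1}{129}$ ($U = \frac{1}{-129} = - \frac{1}{129} \approx -0.0077519$)
$x = \frac{1}{16641}$ ($x = \left(- \frac{1}{129}\right)^{2} = \frac{1}{16641} \approx 6.0093 \cdot 10^{-5}$)
$\frac{488270 + 47 \cdot 52 \cdot 2 \cdot 3}{475350 + x} = \frac{488270 + 47 \cdot 52 \cdot 2 \cdot 3}{475350 + \frac{1}{16641}} = \frac{488270 + 2444 \cdot 6}{\frac{7910299351}{16641}} = \left(488270 + 14664\right) \frac{16641}{7910299351} = 502934 \cdot \frac{16641}{7910299351} = \frac{8369324694}{7910299351}$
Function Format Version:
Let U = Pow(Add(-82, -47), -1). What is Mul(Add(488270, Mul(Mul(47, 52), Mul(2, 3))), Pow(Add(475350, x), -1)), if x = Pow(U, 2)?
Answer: Rational(8369324694, 7910299351) ≈ 1.0580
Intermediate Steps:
U = Rational(-1, 129) (U = Pow(-129, -1) = Rational(-1, 129) ≈ -0.0077519)
x = Rational(1, 16641) (x = Pow(Rational(-1, 129), 2) = Rational(1, 16641) ≈ 6.0093e-5)
Mul(Add(488270, Mul(Mul(47, 52), Mul(2, 3))), Pow(Add(475350, x), -1)) = Mul(Add(488270, Mul(Mul(47, 52), Mul(2, 3))), Pow(Add(475350, Rational(1, 16641)), -1)) = Mul(Add(488270, Mul(2444, 6)), Pow(Rational(7910299351, 16641), -1)) = Mul(Add(488270, 14664), Rational(16641, 7910299351)) = Mul(502934, Rational(16641, 7910299351)) = Rational(8369324694, 7910299351)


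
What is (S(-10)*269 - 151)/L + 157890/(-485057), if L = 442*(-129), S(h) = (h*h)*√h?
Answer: -8929328413/27656980026 - 13450*I*√10/28509 ≈ -0.32286 - 1.4919*I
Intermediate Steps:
S(h) = h^(5/2) (S(h) = h²*√h = h^(5/2))
L = -57018
(S(-10)*269 - 151)/L + 157890/(-485057) = ((-10)^(5/2)*269 - 151)/(-57018) + 157890/(-485057) = ((100*I*√10)*269 - 151)*(-1/57018) + 157890*(-1/485057) = (26900*I*√10 - 151)*(-1/57018) - 157890/485057 = (-151 + 26900*I*√10)*(-1/57018) - 157890/485057 = (151/57018 - 13450*I*√10/28509) - 157890/485057 = -8929328413/27656980026 - 13450*I*√10/28509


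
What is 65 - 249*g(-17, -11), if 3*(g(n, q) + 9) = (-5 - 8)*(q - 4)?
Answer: -13879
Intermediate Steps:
g(n, q) = 25/3 - 13*q/3 (g(n, q) = -9 + ((-5 - 8)*(q - 4))/3 = -9 + (-13*(-4 + q))/3 = -9 + (52 - 13*q)/3 = -9 + (52/3 - 13*q/3) = 25/3 - 13*q/3)
65 - 249*g(-17, -11) = 65 - 249*(25/3 - 13/3*(-11)) = 65 - 249*(25/3 + 143/3) = 65 - 249*56 = 65 - 13944 = -13879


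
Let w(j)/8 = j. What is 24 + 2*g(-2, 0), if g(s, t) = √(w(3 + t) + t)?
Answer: 24 + 4*√6 ≈ 33.798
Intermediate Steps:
w(j) = 8*j
g(s, t) = √(24 + 9*t) (g(s, t) = √(8*(3 + t) + t) = √((24 + 8*t) + t) = √(24 + 9*t))
24 + 2*g(-2, 0) = 24 + 2*√(24 + 9*0) = 24 + 2*√(24 + 0) = 24 + 2*√24 = 24 + 2*(2*√6) = 24 + 4*√6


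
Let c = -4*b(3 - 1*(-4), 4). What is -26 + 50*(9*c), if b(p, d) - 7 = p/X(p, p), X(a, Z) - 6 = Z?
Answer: -176738/13 ≈ -13595.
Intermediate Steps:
X(a, Z) = 6 + Z
b(p, d) = 7 + p/(6 + p)
c = -392/13 (c = -8*(21 + 4*(3 - 1*(-4)))/(6 + (3 - 1*(-4))) = -8*(21 + 4*(3 + 4))/(6 + (3 + 4)) = -8*(21 + 4*7)/(6 + 7) = -8*(21 + 28)/13 = -8*49/13 = -4*98/13 = -392/13 ≈ -30.154)
-26 + 50*(9*c) = -26 + 50*(9*(-392/13)) = -26 + 50*(-3528/13) = -26 - 176400/13 = -176738/13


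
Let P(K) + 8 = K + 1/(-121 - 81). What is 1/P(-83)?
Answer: -202/18383 ≈ -0.010988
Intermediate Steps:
P(K) = -1617/202 + K (P(K) = -8 + (K + 1/(-121 - 81)) = -8 + (K + 1/(-202)) = -8 + (K - 1/202) = -8 + (-1/202 + K) = -1617/202 + K)
1/P(-83) = 1/(-1617/202 - 83) = 1/(-18383/202) = -202/18383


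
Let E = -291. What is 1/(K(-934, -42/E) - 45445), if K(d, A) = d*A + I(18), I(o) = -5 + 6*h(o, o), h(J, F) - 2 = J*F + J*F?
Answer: -97/4043426 ≈ -2.3990e-5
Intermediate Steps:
h(J, F) = 2 + 2*F*J (h(J, F) = 2 + (J*F + J*F) = 2 + (F*J + F*J) = 2 + 2*F*J)
I(o) = 7 + 12*o**2 (I(o) = -5 + 6*(2 + 2*o*o) = -5 + 6*(2 + 2*o**2) = -5 + (12 + 12*o**2) = 7 + 12*o**2)
K(d, A) = 3895 + A*d (K(d, A) = d*A + (7 + 12*18**2) = A*d + (7 + 12*324) = A*d + (7 + 3888) = A*d + 3895 = 3895 + A*d)
1/(K(-934, -42/E) - 45445) = 1/((3895 - 42/(-291)*(-934)) - 45445) = 1/((3895 - 42*(-1/291)*(-934)) - 45445) = 1/((3895 + (14/97)*(-934)) - 45445) = 1/((3895 - 13076/97) - 45445) = 1/(364739/97 - 45445) = 1/(-4043426/97) = -97/4043426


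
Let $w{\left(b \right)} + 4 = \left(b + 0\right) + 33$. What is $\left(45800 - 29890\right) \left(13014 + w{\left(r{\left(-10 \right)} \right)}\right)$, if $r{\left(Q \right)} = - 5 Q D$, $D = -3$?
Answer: $205127630$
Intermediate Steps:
$r{\left(Q \right)} = 15 Q$ ($r{\left(Q \right)} = - 5 Q \left(-3\right) = 15 Q$)
$w{\left(b \right)} = 29 + b$ ($w{\left(b \right)} = -4 + \left(\left(b + 0\right) + 33\right) = -4 + \left(b + 33\right) = -4 + \left(33 + b\right) = 29 + b$)
$\left(45800 - 29890\right) \left(13014 + w{\left(r{\left(-10 \right)} \right)}\right) = \left(45800 - 29890\right) \left(13014 + \left(29 + 15 \left(-10\right)\right)\right) = 15910 \left(13014 + \left(29 - 150\right)\right) = 15910 \left(13014 - 121\right) = 15910 \cdot 12893 = 205127630$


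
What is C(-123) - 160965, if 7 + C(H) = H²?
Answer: -145843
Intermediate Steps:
C(H) = -7 + H²
C(-123) - 160965 = (-7 + (-123)²) - 160965 = (-7 + 15129) - 160965 = 15122 - 160965 = -145843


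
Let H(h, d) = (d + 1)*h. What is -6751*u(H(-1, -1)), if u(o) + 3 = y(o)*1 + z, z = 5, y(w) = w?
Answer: -13502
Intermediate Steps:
H(h, d) = h*(1 + d) (H(h, d) = (1 + d)*h = h*(1 + d))
u(o) = 2 + o (u(o) = -3 + (o*1 + 5) = -3 + (o + 5) = -3 + (5 + o) = 2 + o)
-6751*u(H(-1, -1)) = -6751*(2 - (1 - 1)) = -6751*(2 - 1*0) = -6751*(2 + 0) = -6751*2 = -13502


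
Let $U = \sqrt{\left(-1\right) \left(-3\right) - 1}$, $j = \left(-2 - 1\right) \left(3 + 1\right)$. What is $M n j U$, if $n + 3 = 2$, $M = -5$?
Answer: $- 60 \sqrt{2} \approx -84.853$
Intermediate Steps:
$n = -1$ ($n = -3 + 2 = -1$)
$j = -12$ ($j = \left(-3\right) 4 = -12$)
$U = \sqrt{2}$ ($U = \sqrt{3 - 1} = \sqrt{2} \approx 1.4142$)
$M n j U = - 5 \left(\left(-1\right) \left(-12\right)\right) \sqrt{2} = \left(-5\right) 12 \sqrt{2} = - 60 \sqrt{2}$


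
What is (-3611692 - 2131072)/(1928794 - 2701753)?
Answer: 5742764/772959 ≈ 7.4296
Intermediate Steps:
(-3611692 - 2131072)/(1928794 - 2701753) = -5742764/(-772959) = -5742764*(-1/772959) = 5742764/772959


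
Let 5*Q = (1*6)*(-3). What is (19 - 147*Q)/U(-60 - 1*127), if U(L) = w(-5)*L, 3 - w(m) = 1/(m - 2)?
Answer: -19187/20570 ≈ -0.93277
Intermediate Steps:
Q = -18/5 (Q = ((1*6)*(-3))/5 = (6*(-3))/5 = (1/5)*(-18) = -18/5 ≈ -3.6000)
w(m) = 3 - 1/(-2 + m) (w(m) = 3 - 1/(m - 2) = 3 - 1/(-2 + m))
U(L) = 22*L/7 (U(L) = ((-7 + 3*(-5))/(-2 - 5))*L = ((-7 - 15)/(-7))*L = (-1/7*(-22))*L = 22*L/7)
(19 - 147*Q)/U(-60 - 1*127) = (19 - 147*(-18/5))/((22*(-60 - 1*127)/7)) = (19 + 2646/5)/((22*(-60 - 127)/7)) = 2741/(5*(((22/7)*(-187)))) = 2741/(5*(-4114/7)) = (2741/5)*(-7/4114) = -19187/20570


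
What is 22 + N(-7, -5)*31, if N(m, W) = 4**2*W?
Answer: -2458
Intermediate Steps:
N(m, W) = 16*W
22 + N(-7, -5)*31 = 22 + (16*(-5))*31 = 22 - 80*31 = 22 - 2480 = -2458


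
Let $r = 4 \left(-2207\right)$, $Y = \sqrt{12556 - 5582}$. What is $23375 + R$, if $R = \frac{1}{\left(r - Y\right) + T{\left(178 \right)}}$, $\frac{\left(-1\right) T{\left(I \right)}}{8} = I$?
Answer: $\frac{111665062659}{4777115} + \frac{\sqrt{6974}}{105096530} \approx 23375.0$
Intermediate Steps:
$Y = \sqrt{6974} \approx 83.51$
$T{\left(I \right)} = - 8 I$
$r = -8828$
$R = \frac{1}{-10252 - \sqrt{6974}}$ ($R = \frac{1}{\left(-8828 - \sqrt{6974}\right) - 1424} = \frac{1}{-10252 - \sqrt{6974}} \approx -9.6754 \cdot 10^{-5}$)
$23375 + R = 23375 - \left(\frac{466}{4777115} - \frac{\sqrt{6974}}{105096530}\right) = \frac{111665062659}{4777115} + \frac{\sqrt{6974}}{105096530}$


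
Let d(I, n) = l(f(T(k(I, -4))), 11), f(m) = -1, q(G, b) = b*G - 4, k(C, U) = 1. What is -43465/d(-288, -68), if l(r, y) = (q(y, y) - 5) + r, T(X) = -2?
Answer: -43465/111 ≈ -391.58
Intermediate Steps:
q(G, b) = -4 + G*b (q(G, b) = G*b - 4 = -4 + G*b)
l(r, y) = -9 + r + y**2 (l(r, y) = ((-4 + y*y) - 5) + r = ((-4 + y**2) - 5) + r = (-9 + y**2) + r = -9 + r + y**2)
d(I, n) = 111 (d(I, n) = -9 - 1 + 11**2 = -9 - 1 + 121 = 111)
-43465/d(-288, -68) = -43465/111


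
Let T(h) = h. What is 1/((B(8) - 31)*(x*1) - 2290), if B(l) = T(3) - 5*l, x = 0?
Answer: -1/2290 ≈ -0.00043668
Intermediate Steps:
B(l) = 3 - 5*l
1/((B(8) - 31)*(x*1) - 2290) = 1/(((3 - 5*8) - 31)*(0*1) - 2290) = 1/(((3 - 40) - 31)*0 - 2290) = 1/((-37 - 31)*0 - 2290) = 1/(-68*0 - 2290) = 1/(0 - 2290) = 1/(-2290) = -1/2290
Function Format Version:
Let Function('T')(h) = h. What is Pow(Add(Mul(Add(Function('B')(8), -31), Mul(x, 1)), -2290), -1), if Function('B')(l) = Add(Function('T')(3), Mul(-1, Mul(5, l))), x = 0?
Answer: Rational(-1, 2290) ≈ -0.00043668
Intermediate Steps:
Function('B')(l) = Add(3, Mul(-5, l)) (Function('B')(l) = Add(3, Mul(-1, Mul(5, l))) = Add(3, Mul(-5, l)))
Pow(Add(Mul(Add(Function('B')(8), -31), Mul(x, 1)), -2290), -1) = Pow(Add(Mul(Add(Add(3, Mul(-5, 8)), -31), Mul(0, 1)), -2290), -1) = Pow(Add(Mul(Add(Add(3, -40), -31), 0), -2290), -1) = Pow(Add(Mul(Add(-37, -31), 0), -2290), -1) = Pow(Add(Mul(-68, 0), -2290), -1) = Pow(Add(0, -2290), -1) = Pow(-2290, -1) = Rational(-1, 2290)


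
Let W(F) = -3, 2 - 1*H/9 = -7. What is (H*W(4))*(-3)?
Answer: 729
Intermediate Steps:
H = 81 (H = 18 - 9*(-7) = 18 + 63 = 81)
(H*W(4))*(-3) = (81*(-3))*(-3) = -243*(-3) = 729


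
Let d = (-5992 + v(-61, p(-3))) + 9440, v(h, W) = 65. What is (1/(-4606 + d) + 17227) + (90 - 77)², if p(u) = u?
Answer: 19013827/1093 ≈ 17396.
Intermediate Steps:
d = 3513 (d = (-5992 + 65) + 9440 = -5927 + 9440 = 3513)
(1/(-4606 + d) + 17227) + (90 - 77)² = (1/(-4606 + 3513) + 17227) + (90 - 77)² = (1/(-1093) + 17227) + 13² = (-1/1093 + 17227) + 169 = 18829110/1093 + 169 = 19013827/1093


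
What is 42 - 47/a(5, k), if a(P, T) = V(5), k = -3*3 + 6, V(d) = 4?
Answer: 121/4 ≈ 30.250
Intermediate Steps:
k = -3 (k = -9 + 6 = -3)
a(P, T) = 4
42 - 47/a(5, k) = 42 - 47/4 = 121/4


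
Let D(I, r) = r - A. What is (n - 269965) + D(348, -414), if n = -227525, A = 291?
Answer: -498195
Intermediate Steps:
D(I, r) = -291 + r (D(I, r) = r - 1*291 = r - 291 = -291 + r)
(n - 269965) + D(348, -414) = (-227525 - 269965) + (-291 - 414) = -497490 - 705 = -498195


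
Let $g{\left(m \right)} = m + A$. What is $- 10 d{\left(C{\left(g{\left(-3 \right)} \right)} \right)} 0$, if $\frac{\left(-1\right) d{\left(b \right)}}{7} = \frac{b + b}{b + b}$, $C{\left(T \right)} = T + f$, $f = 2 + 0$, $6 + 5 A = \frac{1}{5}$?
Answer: $0$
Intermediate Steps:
$A = - \frac{29}{25}$ ($A = - \frac{6}{5} + \frac{1}{5 \cdot 5} = - \frac{6}{5} + \frac{1}{5} \cdot \frac{1}{5} = - \frac{6}{5} + \frac{1}{25} = - \frac{29}{25} \approx -1.16$)
$f = 2$
$g{\left(m \right)} = - \frac{29}{25} + m$ ($g{\left(m \right)} = m - \frac{29}{25} = - \frac{29}{25} + m$)
$C{\left(T \right)} = 2 + T$ ($C{\left(T \right)} = T + 2 = 2 + T$)
$d{\left(b \right)} = -7$ ($d{\left(b \right)} = - 7 \frac{b + b}{b + b} = - 7 \frac{2 b}{2 b} = - 7 \cdot 2 b \frac{1}{2 b} = \left(-7\right) 1 = -7$)
$- 10 d{\left(C{\left(g{\left(-3 \right)} \right)} \right)} 0 = \left(-10\right) \left(-7\right) 0 = 70 \cdot 0 = 0$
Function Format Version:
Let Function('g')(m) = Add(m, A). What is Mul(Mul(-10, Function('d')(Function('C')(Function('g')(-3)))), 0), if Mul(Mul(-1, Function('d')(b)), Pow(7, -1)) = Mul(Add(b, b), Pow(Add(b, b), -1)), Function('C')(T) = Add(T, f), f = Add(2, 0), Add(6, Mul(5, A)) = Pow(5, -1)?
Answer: 0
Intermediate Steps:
A = Rational(-29, 25) (A = Add(Rational(-6, 5), Mul(Rational(1, 5), Pow(5, -1))) = Add(Rational(-6, 5), Mul(Rational(1, 5), Rational(1, 5))) = Add(Rational(-6, 5), Rational(1, 25)) = Rational(-29, 25) ≈ -1.1600)
f = 2
Function('g')(m) = Add(Rational(-29, 25), m) (Function('g')(m) = Add(m, Rational(-29, 25)) = Add(Rational(-29, 25), m))
Function('C')(T) = Add(2, T) (Function('C')(T) = Add(T, 2) = Add(2, T))
Function('d')(b) = -7 (Function('d')(b) = Mul(-7, Mul(Add(b, b), Pow(Add(b, b), -1))) = Mul(-7, Mul(Mul(2, b), Pow(Mul(2, b), -1))) = Mul(-7, Mul(Mul(2, b), Mul(Rational(1, 2), Pow(b, -1)))) = Mul(-7, 1) = -7)
Mul(Mul(-10, Function('d')(Function('C')(Function('g')(-3)))), 0) = Mul(Mul(-10, -7), 0) = Mul(70, 0) = 0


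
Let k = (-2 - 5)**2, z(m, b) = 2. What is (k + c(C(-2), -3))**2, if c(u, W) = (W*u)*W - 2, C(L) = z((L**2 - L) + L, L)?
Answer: 4225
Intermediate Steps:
k = 49 (k = (-7)**2 = 49)
C(L) = 2
c(u, W) = -2 + u*W**2 (c(u, W) = u*W**2 - 2 = -2 + u*W**2)
(k + c(C(-2), -3))**2 = (49 + (-2 + 2*(-3)**2))**2 = (49 + (-2 + 2*9))**2 = (49 + (-2 + 18))**2 = (49 + 16)**2 = 65**2 = 4225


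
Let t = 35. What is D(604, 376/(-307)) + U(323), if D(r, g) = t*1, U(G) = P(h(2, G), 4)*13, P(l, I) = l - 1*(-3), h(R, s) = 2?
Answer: 100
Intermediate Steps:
P(l, I) = 3 + l (P(l, I) = l + 3 = 3 + l)
U(G) = 65 (U(G) = (3 + 2)*13 = 5*13 = 65)
D(r, g) = 35 (D(r, g) = 35*1 = 35)
D(604, 376/(-307)) + U(323) = 35 + 65 = 100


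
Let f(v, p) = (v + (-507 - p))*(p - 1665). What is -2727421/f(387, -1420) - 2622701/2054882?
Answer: -2456907020589/4120552130500 ≈ -0.59626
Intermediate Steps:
f(v, p) = (-1665 + p)*(-507 + v - p) (f(v, p) = (-507 + v - p)*(-1665 + p) = (-1665 + p)*(-507 + v - p))
-2727421/f(387, -1420) - 2622701/2054882 = -2727421/(844155 - 1*(-1420)**2 - 1665*387 + 1158*(-1420) - 1420*387) - 2622701/2054882 = -2727421/(844155 - 1*2016400 - 644355 - 1644360 - 549540) - 2622701*1/2054882 = -2727421/(844155 - 2016400 - 644355 - 1644360 - 549540) - 2622701/2054882 = -2727421/(-4010500) - 2622701/2054882 = -2727421*(-1/4010500) - 2622701/2054882 = 2727421/4010500 - 2622701/2054882 = -2456907020589/4120552130500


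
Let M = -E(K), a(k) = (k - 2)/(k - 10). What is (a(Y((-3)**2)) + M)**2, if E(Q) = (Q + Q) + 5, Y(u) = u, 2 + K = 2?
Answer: 144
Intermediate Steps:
K = 0 (K = -2 + 2 = 0)
a(k) = (-2 + k)/(-10 + k)
E(Q) = 5 + 2*Q (E(Q) = 2*Q + 5 = 5 + 2*Q)
M = -5 (M = -(5 + 2*0) = -(5 + 0) = -1*5 = -5)
(a(Y((-3)**2)) + M)**2 = ((-2 + (-3)**2)/(-10 + (-3)**2) - 5)**2 = ((-2 + 9)/(-10 + 9) - 5)**2 = (7/(-1) - 5)**2 = (-1*7 - 5)**2 = (-7 - 5)**2 = (-12)**2 = 144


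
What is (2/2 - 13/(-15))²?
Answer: 784/225 ≈ 3.4844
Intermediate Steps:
(2/2 - 13/(-15))² = (2*(½) - 13*(-1/15))² = (1 + 13/15)² = (28/15)² = 784/225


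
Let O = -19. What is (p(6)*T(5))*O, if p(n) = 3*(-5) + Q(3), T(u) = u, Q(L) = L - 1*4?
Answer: 1520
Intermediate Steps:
Q(L) = -4 + L (Q(L) = L - 4 = -4 + L)
p(n) = -16 (p(n) = 3*(-5) + (-4 + 3) = -15 - 1 = -16)
(p(6)*T(5))*O = -16*5*(-19) = -80*(-19) = 1520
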